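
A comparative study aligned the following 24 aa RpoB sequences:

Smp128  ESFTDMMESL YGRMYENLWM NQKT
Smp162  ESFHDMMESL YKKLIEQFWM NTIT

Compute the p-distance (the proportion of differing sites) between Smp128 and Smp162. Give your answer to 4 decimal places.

0.3750

The sequences differ at positions 4 (T/H), 12 (G/K), 13 (R/K), 14 (M/L), 15 (Y/I), 17 (N/Q), 18 (L/F), 22 (Q/T), 23 (K/I).
There are 9 differences over 24 sites, so p = 9/24 = 0.3750.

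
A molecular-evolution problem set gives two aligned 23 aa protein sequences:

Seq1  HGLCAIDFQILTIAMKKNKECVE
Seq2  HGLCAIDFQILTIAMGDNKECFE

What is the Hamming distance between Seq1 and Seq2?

The sequences differ at positions 16 (K/G), 17 (K/D), 22 (V/F).
That gives 3 mismatches out of 23 aligned sites, so the Hamming distance is 3.

3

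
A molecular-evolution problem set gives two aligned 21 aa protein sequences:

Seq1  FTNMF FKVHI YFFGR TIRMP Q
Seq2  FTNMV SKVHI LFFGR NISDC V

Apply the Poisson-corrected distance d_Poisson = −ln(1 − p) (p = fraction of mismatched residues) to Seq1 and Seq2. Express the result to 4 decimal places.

0.4796

The sequences differ at positions 5 (F/V), 6 (F/S), 11 (Y/L), 16 (T/N), 18 (R/S), 19 (M/D), 20 (P/C), 21 (Q/V).
p = 8/21 = 0.380952.
d = −ln(1 − 0.380952) = −ln(0.619048) = 0.4796.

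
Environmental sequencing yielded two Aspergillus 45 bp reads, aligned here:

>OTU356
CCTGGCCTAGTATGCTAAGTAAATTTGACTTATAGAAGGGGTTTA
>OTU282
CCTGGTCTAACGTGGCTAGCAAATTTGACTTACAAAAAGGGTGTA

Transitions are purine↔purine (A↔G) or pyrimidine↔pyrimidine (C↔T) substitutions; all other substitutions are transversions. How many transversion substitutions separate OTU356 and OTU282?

Mismatches occur at site 6 (C/T, transition), site 10 (G/A, transition), site 11 (T/C, transition), site 12 (A/G, transition), site 15 (C/G, transversion), site 16 (T/C, transition), site 17 (A/T, transversion), site 20 (T/C, transition), site 33 (T/C, transition), site 35 (G/A, transition), site 38 (G/A, transition), site 43 (T/G, transversion).
Of the 12 differences, 9 transitions and 3 transversions, so the answer is 3.

3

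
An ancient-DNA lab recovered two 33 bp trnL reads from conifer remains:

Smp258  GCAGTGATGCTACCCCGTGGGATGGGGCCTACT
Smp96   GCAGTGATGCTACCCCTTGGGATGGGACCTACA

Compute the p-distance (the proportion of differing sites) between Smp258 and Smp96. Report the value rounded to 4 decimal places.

Differing sites — 17:G/T; 27:G/A; 33:T/A.
There are 3 differences over 33 sites, so p = 3/33 = 0.0909.

0.0909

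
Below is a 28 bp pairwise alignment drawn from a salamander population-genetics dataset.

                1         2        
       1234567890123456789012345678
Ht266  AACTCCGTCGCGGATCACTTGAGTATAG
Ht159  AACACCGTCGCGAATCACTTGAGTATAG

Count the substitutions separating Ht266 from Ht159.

2

The sequences differ at positions 4 (T/A), 13 (G/A).
That gives 2 mismatches out of 28 aligned sites, so the Hamming distance is 2.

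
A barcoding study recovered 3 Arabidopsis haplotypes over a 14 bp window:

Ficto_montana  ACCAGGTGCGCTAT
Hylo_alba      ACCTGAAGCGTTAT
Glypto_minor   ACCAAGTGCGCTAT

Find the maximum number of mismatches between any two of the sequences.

Pairwise Hamming distances:
  Ficto_montana vs Hylo_alba: 4
  Ficto_montana vs Glypto_minor: 1
  Hylo_alba vs Glypto_minor: 5
The largest is 5, between Hylo_alba and Glypto_minor.

5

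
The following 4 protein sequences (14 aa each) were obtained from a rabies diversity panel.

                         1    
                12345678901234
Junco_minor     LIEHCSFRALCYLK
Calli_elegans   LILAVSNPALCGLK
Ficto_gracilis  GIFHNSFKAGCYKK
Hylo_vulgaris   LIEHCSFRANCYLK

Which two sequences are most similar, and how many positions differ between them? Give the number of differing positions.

1

Pairwise Hamming distances:
  Junco_minor vs Calli_elegans: 6
  Junco_minor vs Ficto_gracilis: 6
  Junco_minor vs Hylo_vulgaris: 1
  Calli_elegans vs Ficto_gracilis: 9
  Calli_elegans vs Hylo_vulgaris: 7
  Ficto_gracilis vs Hylo_vulgaris: 6
The smallest is 1, between Junco_minor and Hylo_vulgaris.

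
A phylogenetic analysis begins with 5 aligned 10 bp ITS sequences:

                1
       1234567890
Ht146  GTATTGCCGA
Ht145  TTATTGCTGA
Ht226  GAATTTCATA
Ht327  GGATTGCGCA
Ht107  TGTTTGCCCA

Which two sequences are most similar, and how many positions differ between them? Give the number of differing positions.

2

Pairwise Hamming distances:
  Ht146 vs Ht145: 2
  Ht146 vs Ht226: 4
  Ht146 vs Ht327: 3
  Ht146 vs Ht107: 4
  Ht145 vs Ht226: 5
  Ht145 vs Ht327: 4
  Ht145 vs Ht107: 4
  Ht226 vs Ht327: 4
  Ht226 vs Ht107: 6
  Ht327 vs Ht107: 3
The smallest is 2, between Ht146 and Ht145.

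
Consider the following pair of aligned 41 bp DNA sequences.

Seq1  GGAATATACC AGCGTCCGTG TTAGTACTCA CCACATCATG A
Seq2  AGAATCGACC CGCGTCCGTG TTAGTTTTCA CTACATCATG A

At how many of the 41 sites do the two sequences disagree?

Mismatches occur at site 1 (G/A), site 6 (A/C), site 7 (T/G), site 11 (A/C), site 26 (A/T), site 27 (C/T), site 32 (C/T).
That gives 7 mismatches out of 41 aligned sites, so the Hamming distance is 7.

7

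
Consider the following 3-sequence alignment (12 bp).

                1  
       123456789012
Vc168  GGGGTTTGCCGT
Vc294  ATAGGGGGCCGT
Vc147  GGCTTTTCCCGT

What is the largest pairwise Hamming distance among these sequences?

Pairwise Hamming distances:
  Vc168 vs Vc294: 6
  Vc168 vs Vc147: 3
  Vc294 vs Vc147: 8
The largest is 8, between Vc294 and Vc147.

8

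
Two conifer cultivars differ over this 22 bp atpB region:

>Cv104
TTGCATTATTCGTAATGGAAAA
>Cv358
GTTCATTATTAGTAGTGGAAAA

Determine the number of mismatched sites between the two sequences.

Mismatches occur at site 1 (T↔G), site 3 (G↔T), site 11 (C↔A), site 15 (A↔G).
That gives 4 mismatches out of 22 aligned sites, so the Hamming distance is 4.

4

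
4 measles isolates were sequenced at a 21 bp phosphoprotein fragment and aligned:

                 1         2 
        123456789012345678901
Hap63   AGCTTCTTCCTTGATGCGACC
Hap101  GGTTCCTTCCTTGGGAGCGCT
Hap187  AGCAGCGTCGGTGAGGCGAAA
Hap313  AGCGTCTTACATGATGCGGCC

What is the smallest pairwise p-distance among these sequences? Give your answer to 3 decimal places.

0.190

Pairwise Hamming distances:
  Hap63 vs Hap101: 10
  Hap63 vs Hap187: 8
  Hap63 vs Hap313: 4
  Hap101 vs Hap187: 14
  Hap101 vs Hap313: 12
  Hap187 vs Hap313: 10
The smallest is 4 mismatches, between Hap63 and Hap313; p = 4/21 = 0.190.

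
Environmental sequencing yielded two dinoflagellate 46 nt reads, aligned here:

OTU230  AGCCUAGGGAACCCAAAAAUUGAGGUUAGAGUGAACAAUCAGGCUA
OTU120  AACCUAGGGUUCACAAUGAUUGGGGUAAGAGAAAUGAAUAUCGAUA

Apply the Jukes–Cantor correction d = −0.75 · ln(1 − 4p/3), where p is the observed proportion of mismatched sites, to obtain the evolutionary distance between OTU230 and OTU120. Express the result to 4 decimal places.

The sequences differ at positions 2 (G/A), 10 (A/U), 11 (A/U), 13 (C/A), 17 (A/U), 18 (A/G), 23 (A/G), 27 (U/A), 32 (U/A), 33 (G/A), 35 (A/U), 36 (C/G), 40 (C/A), 41 (A/U), 42 (G/C), 44 (C/A).
p = 16/46 = 0.347826.
d = −0.75 · ln(1 − (4/3)·0.347826) = −0.75 · ln(0.536232) = −0.75 · (-0.623188) = 0.4674.

0.4674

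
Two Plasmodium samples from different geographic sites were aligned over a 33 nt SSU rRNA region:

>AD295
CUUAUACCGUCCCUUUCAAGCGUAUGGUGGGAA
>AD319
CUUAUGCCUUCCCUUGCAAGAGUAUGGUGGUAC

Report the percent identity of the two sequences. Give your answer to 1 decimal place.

The sequences differ at positions 6 (A/G), 9 (G/U), 16 (U/G), 21 (C/A), 31 (G/U), 33 (A/C).
27 of the 33 sites match, so the percent identity is 27/33 × 100 = 81.8%.

81.8%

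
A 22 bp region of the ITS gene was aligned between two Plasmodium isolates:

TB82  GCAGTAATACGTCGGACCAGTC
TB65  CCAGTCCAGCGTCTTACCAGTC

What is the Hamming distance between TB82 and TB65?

Differing sites — 1:G/C; 6:A/C; 7:A/C; 8:T/A; 9:A/G; 14:G/T; 15:G/T.
That gives 7 mismatches out of 22 aligned sites, so the Hamming distance is 7.

7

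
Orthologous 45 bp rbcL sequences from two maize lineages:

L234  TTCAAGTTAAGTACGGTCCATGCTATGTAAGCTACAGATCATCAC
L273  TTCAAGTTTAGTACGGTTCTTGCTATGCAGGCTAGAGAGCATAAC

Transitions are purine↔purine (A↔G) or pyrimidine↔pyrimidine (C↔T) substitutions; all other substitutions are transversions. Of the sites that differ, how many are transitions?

Mismatches occur at site 9 (A/T, transversion), site 18 (C/T, transition), site 20 (A/T, transversion), site 28 (T/C, transition), site 30 (A/G, transition), site 35 (C/G, transversion), site 39 (T/G, transversion), site 43 (C/A, transversion).
Of the 8 differences, 3 transitions and 5 transversions, so the answer is 3.

3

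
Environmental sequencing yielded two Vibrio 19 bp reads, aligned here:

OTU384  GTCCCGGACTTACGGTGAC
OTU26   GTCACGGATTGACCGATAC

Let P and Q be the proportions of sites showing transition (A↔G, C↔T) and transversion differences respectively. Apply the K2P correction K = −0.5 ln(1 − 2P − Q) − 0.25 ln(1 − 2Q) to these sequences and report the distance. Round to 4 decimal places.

0.4166

Mismatches occur at site 4 (C/A, transversion), site 9 (C/T, transition), site 11 (T/G, transversion), site 14 (G/C, transversion), site 16 (T/A, transversion), site 17 (G/T, transversion).
Of the 6 differences, 1 transition and 5 transversions over 19 sites: P = 1/19 = 0.052632, Q = 5/19 = 0.263158.
d = −0.5·ln(0.631578) − 0.25·ln(0.473684) = −0.5·(-0.459534) − 0.25·(-0.747215) = 0.4166.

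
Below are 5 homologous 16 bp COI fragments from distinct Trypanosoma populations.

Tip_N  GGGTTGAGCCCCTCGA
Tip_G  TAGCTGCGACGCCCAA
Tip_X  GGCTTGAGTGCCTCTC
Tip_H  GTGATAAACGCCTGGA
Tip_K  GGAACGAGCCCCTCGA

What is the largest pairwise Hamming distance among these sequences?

Pairwise Hamming distances:
  Tip_N vs Tip_G: 8
  Tip_N vs Tip_X: 5
  Tip_N vs Tip_H: 6
  Tip_N vs Tip_K: 3
  Tip_G vs Tip_X: 11
  Tip_G vs Tip_H: 12
  Tip_G vs Tip_K: 10
  Tip_X vs Tip_H: 9
  Tip_X vs Tip_K: 7
  Tip_H vs Tip_K: 7
The largest is 12, between Tip_G and Tip_H.

12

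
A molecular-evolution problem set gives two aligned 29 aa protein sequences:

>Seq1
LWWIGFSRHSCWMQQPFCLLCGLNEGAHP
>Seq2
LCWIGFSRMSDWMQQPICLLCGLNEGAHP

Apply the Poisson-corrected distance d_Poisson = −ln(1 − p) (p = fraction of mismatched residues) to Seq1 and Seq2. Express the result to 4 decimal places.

0.1484

Differing sites — 2:W/C; 9:H/M; 11:C/D; 17:F/I.
p = 4/29 = 0.137931.
d = −ln(1 − 0.137931) = −ln(0.862069) = 0.1484.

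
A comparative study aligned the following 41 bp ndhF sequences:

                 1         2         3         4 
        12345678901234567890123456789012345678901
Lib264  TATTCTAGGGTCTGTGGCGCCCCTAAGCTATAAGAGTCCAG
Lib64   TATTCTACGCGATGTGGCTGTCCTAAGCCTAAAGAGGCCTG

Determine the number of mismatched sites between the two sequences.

Differing sites — 8:G/C; 10:G/C; 11:T/G; 12:C/A; 19:G/T; 20:C/G; 21:C/T; 29:T/C; 30:A/T; 31:T/A; 37:T/G; 40:A/T.
That gives 12 mismatches out of 41 aligned sites, so the Hamming distance is 12.

12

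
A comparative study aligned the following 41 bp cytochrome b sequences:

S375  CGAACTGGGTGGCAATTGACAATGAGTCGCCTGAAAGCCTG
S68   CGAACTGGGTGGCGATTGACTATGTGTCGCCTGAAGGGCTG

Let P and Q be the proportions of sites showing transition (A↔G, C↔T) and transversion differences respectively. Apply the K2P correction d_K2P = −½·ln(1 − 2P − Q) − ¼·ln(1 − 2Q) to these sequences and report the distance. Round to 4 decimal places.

0.1332

The sequences differ at positions 14 (A/G, transition), 21 (A/T, transversion), 25 (A/T, transversion), 36 (A/G, transition), 38 (C/G, transversion).
Of the 5 differences, 2 transitions and 3 transversions over 41 sites: P = 2/41 = 0.048780, Q = 3/41 = 0.073171.
d = −0.5·ln(0.829269) − 0.25·ln(0.853658) = −0.5·(-0.187211) − 0.25·(-0.158225) = 0.1332.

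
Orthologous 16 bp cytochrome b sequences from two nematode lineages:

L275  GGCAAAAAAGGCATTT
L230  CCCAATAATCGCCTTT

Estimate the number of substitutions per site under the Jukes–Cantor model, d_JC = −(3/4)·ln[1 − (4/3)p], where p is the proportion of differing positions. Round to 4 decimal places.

0.5199

The sequences differ at positions 1 (G/C), 2 (G/C), 6 (A/T), 9 (A/T), 10 (G/C), 13 (A/C).
p = 6/16 = 0.375000.
d = −0.75 · ln(1 − (4/3)·0.375000) = −0.75 · ln(0.500000) = −0.75 · (-0.693147) = 0.5199.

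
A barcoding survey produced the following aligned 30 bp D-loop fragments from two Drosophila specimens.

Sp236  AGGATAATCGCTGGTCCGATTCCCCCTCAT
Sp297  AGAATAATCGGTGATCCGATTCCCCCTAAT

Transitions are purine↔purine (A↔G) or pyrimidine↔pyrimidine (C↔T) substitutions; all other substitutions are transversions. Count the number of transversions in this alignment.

2

Mismatches occur at site 3 (G↔A, transition), site 11 (C↔G, transversion), site 14 (G↔A, transition), site 28 (C↔A, transversion).
Of the 4 differences, 2 transitions and 2 transversions, so the answer is 2.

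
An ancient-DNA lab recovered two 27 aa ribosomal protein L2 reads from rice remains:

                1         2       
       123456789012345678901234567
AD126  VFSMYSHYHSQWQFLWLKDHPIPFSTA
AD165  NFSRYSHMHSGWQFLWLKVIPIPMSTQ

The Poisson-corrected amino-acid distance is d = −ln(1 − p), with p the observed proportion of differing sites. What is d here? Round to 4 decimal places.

Differing sites — 1:V/N; 4:M/R; 8:Y/M; 11:Q/G; 19:D/V; 20:H/I; 24:F/M; 27:A/Q.
p = 8/27 = 0.296296.
d = −ln(1 − 0.296296) = −ln(0.703704) = 0.3514.

0.3514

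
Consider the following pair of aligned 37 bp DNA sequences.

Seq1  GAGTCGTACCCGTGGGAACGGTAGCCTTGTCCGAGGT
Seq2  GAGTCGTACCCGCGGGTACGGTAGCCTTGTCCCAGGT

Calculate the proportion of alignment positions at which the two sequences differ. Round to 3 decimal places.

0.081

Mismatches occur at site 13 (T↔C), site 17 (A↔T), site 33 (G↔C).
There are 3 differences over 37 sites, so p = 3/37 = 0.081.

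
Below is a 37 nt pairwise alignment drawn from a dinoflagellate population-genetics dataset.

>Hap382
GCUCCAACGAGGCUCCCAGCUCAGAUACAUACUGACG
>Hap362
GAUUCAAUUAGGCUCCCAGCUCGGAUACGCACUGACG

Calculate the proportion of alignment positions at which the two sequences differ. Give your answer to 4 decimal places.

0.1892

Differing sites — 2:C/A; 4:C/U; 8:C/U; 9:G/U; 23:A/G; 29:A/G; 30:U/C.
There are 7 differences over 37 sites, so p = 7/37 = 0.1892.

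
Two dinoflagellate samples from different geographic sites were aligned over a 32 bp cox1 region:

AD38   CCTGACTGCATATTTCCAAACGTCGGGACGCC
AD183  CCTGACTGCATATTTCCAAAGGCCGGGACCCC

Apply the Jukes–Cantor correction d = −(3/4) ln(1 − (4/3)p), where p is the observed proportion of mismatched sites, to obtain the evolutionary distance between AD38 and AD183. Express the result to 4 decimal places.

Mismatches occur at site 21 (C→G), site 23 (T→C), site 30 (G→C).
p = 3/32 = 0.093750.
d = −0.75 · ln(1 − (4/3)·0.093750) = −0.75 · ln(0.875000) = −0.75 · (-0.133531) = 0.1001.

0.1001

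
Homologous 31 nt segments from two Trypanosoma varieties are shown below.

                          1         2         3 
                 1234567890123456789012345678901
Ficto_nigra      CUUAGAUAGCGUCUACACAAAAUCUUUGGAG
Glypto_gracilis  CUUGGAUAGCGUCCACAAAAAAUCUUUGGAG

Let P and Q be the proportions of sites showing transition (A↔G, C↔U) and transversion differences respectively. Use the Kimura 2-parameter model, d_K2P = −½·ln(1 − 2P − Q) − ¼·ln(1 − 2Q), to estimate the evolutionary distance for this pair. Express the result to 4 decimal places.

Differing sites — 4:A/G (Ti); 14:U/C (Ti); 18:C/A (Tv).
Of the 3 differences, 2 transitions and 1 transversion over 31 sites: P = 2/31 = 0.064516, Q = 1/31 = 0.032258.
d = −0.5·ln(0.838710) − 0.25·ln(0.935484) = −0.5·(-0.175890) − 0.25·(-0.066691) = 0.1046.

0.1046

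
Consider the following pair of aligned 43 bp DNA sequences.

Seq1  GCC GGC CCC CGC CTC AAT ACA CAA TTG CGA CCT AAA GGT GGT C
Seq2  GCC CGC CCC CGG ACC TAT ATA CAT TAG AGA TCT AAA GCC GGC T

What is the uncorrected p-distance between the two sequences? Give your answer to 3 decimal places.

0.326

Mismatches occur at site 4 (G/C), site 12 (C/G), site 13 (C/A), site 14 (T/C), site 16 (A/T), site 20 (C/T), site 24 (A/T), site 26 (T/A), site 28 (C/A), site 31 (C/T), site 38 (G/C), site 39 (T/C), site 42 (T/C), site 43 (C/T).
There are 14 differences over 43 sites, so p = 14/43 = 0.326.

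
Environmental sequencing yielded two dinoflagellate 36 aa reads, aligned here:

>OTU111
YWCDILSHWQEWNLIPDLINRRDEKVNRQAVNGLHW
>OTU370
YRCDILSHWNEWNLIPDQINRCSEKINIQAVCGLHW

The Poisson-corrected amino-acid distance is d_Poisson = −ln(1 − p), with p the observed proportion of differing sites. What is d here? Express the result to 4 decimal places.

Differing sites — 2:W/R; 10:Q/N; 18:L/Q; 22:R/C; 23:D/S; 26:V/I; 28:R/I; 32:N/C.
p = 8/36 = 0.222222.
d = −ln(1 − 0.222222) = −ln(0.777778) = 0.2513.

0.2513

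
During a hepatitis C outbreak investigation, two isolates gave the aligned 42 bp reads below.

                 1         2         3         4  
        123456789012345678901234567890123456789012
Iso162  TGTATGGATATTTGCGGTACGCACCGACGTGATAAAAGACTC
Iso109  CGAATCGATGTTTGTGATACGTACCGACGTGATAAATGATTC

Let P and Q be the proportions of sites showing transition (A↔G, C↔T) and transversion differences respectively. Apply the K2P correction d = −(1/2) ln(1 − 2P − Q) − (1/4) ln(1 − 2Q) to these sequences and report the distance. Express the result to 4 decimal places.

Mismatches occur at site 1 (T↔C, transition), site 3 (T↔A, transversion), site 6 (G↔C, transversion), site 10 (A↔G, transition), site 15 (C↔T, transition), site 17 (G↔A, transition), site 22 (C↔T, transition), site 37 (A↔T, transversion), site 40 (C↔T, transition).
Of the 9 differences, 6 transitions and 3 transversions over 42 sites: P = 6/42 = 0.142857, Q = 3/42 = 0.071429.
d = −0.5·ln(0.642857) − 0.25·ln(0.857142) = −0.5·(-0.441833) − 0.25·(-0.154152) = 0.2595.

0.2595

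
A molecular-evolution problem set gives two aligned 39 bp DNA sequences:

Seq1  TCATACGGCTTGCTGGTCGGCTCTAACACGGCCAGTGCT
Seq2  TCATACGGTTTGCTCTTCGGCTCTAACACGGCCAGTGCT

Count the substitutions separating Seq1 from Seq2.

Mismatches occur at site 9 (C↔T), site 15 (G↔C), site 16 (G↔T).
That gives 3 mismatches out of 39 aligned sites, so the Hamming distance is 3.

3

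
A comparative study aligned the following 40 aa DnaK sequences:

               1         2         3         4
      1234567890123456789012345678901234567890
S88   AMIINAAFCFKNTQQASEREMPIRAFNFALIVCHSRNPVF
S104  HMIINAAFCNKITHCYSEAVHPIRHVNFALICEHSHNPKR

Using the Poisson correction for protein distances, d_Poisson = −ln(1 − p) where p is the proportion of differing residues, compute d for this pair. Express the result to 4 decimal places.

0.5108

Mismatches occur at site 1 (A→H), site 10 (F→N), site 12 (N→I), site 14 (Q→H), site 15 (Q→C), site 16 (A→Y), site 19 (R→A), site 20 (E→V), site 21 (M→H), site 25 (A→H), site 26 (F→V), site 32 (V→C), site 33 (C→E), site 36 (R→H), site 39 (V→K), site 40 (F→R).
p = 16/40 = 0.400000.
d = −ln(1 − 0.400000) = −ln(0.600000) = 0.5108.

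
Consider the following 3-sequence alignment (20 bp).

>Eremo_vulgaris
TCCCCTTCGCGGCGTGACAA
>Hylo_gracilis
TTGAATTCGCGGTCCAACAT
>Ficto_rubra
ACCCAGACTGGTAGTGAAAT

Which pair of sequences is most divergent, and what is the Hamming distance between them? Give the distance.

14

Pairwise Hamming distances:
  Eremo_vulgaris vs Hylo_gracilis: 9
  Eremo_vulgaris vs Ficto_rubra: 10
  Hylo_gracilis vs Ficto_rubra: 14
The largest is 14, between Hylo_gracilis and Ficto_rubra.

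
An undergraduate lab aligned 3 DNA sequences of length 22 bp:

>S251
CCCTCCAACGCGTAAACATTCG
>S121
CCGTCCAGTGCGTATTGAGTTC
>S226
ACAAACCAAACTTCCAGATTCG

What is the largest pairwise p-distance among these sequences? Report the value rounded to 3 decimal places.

0.682

Pairwise Hamming distances:
  S251 vs S121: 9
  S251 vs S226: 11
  S121 vs S226: 15
The largest is 15 mismatches, between S121 and S226; p = 15/22 = 0.682.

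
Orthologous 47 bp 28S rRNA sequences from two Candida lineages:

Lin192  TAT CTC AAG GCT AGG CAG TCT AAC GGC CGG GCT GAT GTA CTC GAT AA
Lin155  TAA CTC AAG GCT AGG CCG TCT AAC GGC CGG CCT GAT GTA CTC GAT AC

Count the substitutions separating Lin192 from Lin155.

Differing sites — 3:T/A; 17:A/C; 31:G/C; 47:A/C.
That gives 4 mismatches out of 47 aligned sites, so the Hamming distance is 4.

4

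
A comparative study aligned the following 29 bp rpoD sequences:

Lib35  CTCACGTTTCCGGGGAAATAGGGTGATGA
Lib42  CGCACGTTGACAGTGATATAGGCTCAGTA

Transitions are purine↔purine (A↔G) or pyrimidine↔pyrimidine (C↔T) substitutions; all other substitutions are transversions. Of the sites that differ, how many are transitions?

Mismatches occur at site 2 (T→G, transversion), site 9 (T→G, transversion), site 10 (C→A, transversion), site 12 (G→A, transition), site 14 (G→T, transversion), site 17 (A→T, transversion), site 23 (G→C, transversion), site 25 (G→C, transversion), site 27 (T→G, transversion), site 28 (G→T, transversion).
Of the 10 differences, 1 transition and 9 transversions, so the answer is 1.

1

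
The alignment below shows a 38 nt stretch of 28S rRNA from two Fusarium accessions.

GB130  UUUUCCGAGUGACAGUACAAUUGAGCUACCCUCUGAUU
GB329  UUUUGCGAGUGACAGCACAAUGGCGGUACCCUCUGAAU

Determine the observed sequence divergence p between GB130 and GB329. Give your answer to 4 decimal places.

0.1579

Mismatches occur at site 5 (C↔G), site 16 (U↔C), site 22 (U↔G), site 24 (A↔C), site 26 (C↔G), site 37 (U↔A).
There are 6 differences over 38 sites, so p = 6/38 = 0.1579.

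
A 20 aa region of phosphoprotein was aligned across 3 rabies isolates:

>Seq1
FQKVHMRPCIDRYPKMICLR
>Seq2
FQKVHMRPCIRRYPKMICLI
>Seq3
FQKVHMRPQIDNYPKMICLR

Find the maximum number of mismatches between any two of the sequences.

Pairwise Hamming distances:
  Seq1 vs Seq2: 2
  Seq1 vs Seq3: 2
  Seq2 vs Seq3: 4
The largest is 4, between Seq2 and Seq3.

4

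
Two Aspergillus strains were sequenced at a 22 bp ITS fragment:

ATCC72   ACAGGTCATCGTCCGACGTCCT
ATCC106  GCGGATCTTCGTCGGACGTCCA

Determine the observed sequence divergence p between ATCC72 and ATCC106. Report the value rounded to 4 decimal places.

0.2727

The sequences differ at positions 1 (A/G), 3 (A/G), 5 (G/A), 8 (A/T), 14 (C/G), 22 (T/A).
There are 6 differences over 22 sites, so p = 6/22 = 0.2727.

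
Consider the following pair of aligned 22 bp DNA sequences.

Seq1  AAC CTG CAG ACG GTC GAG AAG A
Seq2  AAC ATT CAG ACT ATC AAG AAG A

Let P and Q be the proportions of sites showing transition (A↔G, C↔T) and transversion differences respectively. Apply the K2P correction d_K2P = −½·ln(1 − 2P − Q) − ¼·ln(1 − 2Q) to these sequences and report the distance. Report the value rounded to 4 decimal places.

Differing sites — 4:C/A (Tv); 6:G/T (Tv); 12:G/T (Tv); 13:G/A (Ti); 16:G/A (Ti).
Of the 5 differences, 2 transitions and 3 transversions over 22 sites: P = 2/22 = 0.090909, Q = 3/22 = 0.136364.
d = −0.5·ln(0.681818) − 0.25·ln(0.727272) = −0.5·(-0.382993) − 0.25·(-0.318455) = 0.2711.

0.2711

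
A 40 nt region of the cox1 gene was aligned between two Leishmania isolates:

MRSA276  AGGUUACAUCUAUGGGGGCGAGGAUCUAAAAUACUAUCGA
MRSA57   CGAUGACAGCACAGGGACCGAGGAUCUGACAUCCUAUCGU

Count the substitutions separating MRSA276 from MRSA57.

The sequences differ at positions 1 (A/C), 3 (G/A), 5 (U/G), 9 (U/G), 11 (U/A), 12 (A/C), 13 (U/A), 17 (G/A), 18 (G/C), 28 (A/G), 30 (A/C), 33 (A/C), 40 (A/U).
That gives 13 mismatches out of 40 aligned sites, so the Hamming distance is 13.

13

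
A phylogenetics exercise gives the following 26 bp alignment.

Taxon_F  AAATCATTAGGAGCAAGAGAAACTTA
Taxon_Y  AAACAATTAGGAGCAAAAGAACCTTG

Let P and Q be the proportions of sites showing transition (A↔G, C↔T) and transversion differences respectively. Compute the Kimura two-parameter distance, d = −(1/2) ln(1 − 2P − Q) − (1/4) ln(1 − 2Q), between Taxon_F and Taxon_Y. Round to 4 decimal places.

Differing sites — 4:T/C (Ti); 5:C/A (Tv); 17:G/A (Ti); 22:A/C (Tv); 26:A/G (Ti).
Of the 5 differences, 3 transitions and 2 transversions over 26 sites: P = 3/26 = 0.115385, Q = 2/26 = 0.076923.
d = −0.5·ln(0.692307) − 0.25·ln(0.846154) = −0.5·(-0.367726) − 0.25·(-0.167054) = 0.2256.

0.2256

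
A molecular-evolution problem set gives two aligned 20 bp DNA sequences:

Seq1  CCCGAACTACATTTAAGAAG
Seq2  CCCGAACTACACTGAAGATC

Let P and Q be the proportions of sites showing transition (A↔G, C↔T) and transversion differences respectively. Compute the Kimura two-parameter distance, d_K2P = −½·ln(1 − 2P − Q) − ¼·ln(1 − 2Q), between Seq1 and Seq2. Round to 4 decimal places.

0.2330

The sequences differ at positions 12 (T/C, transition), 14 (T/G, transversion), 19 (A/T, transversion), 20 (G/C, transversion).
Of the 4 differences, 1 transition and 3 transversions over 20 sites: P = 1/20 = 0.050000, Q = 3/20 = 0.150000.
d = −0.5·ln(0.750000) − 0.25·ln(0.700000) = −0.5·(-0.287682) − 0.25·(-0.356675) = 0.2330.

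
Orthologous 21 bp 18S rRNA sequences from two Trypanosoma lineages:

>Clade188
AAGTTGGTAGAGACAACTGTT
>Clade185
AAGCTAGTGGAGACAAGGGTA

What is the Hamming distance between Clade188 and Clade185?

6

Mismatches occur at site 4 (T↔C), site 6 (G↔A), site 9 (A↔G), site 17 (C↔G), site 18 (T↔G), site 21 (T↔A).
That gives 6 mismatches out of 21 aligned sites, so the Hamming distance is 6.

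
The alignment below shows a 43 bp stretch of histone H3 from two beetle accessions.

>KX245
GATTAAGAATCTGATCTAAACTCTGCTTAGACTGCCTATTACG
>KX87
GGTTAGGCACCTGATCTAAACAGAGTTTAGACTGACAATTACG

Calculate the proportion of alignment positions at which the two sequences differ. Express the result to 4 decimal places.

0.2326

The sequences differ at positions 2 (A/G), 6 (A/G), 8 (A/C), 10 (T/C), 22 (T/A), 23 (C/G), 24 (T/A), 26 (C/T), 35 (C/A), 37 (T/A).
There are 10 differences over 43 sites, so p = 10/43 = 0.2326.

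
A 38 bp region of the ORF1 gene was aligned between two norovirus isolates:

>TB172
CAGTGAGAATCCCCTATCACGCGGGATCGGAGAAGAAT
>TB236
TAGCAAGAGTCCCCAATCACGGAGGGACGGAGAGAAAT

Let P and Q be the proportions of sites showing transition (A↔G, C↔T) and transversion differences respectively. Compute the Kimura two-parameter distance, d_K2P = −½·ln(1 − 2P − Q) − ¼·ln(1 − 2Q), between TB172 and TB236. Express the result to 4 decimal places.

The sequences differ at positions 1 (C/T, transition), 4 (T/C, transition), 5 (G/A, transition), 9 (A/G, transition), 15 (T/A, transversion), 22 (C/G, transversion), 23 (G/A, transition), 26 (A/G, transition), 27 (T/A, transversion), 34 (A/G, transition), 35 (G/A, transition).
Of the 11 differences, 8 transitions and 3 transversions over 38 sites: P = 8/38 = 0.210526, Q = 3/38 = 0.078947.
d = −0.5·ln(0.500001) − 0.25·ln(0.842106) = −0.5·(-0.693145) − 0.25·(-0.171849) = 0.3895.

0.3895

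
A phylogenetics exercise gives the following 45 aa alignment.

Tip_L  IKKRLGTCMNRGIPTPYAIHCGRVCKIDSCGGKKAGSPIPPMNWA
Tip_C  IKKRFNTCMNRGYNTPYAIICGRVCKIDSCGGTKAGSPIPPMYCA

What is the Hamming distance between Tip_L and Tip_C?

8

The sequences differ at positions 5 (L/F), 6 (G/N), 13 (I/Y), 14 (P/N), 20 (H/I), 33 (K/T), 43 (N/Y), 44 (W/C).
That gives 8 mismatches out of 45 aligned sites, so the Hamming distance is 8.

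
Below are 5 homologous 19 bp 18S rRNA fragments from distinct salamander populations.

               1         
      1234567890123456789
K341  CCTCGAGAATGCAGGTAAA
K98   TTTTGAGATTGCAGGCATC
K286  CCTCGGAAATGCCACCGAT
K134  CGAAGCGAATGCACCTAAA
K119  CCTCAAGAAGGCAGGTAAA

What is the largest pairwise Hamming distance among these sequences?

Pairwise Hamming distances:
  K341 vs K98: 7
  K341 vs K286: 8
  K341 vs K134: 6
  K341 vs K119: 2
  K98 vs K286: 12
  K98 vs K134: 11
  K98 vs K119: 9
  K286 vs K134: 10
  K286 vs K119: 10
  K134 vs K119: 8
The largest is 12, between K98 and K286.

12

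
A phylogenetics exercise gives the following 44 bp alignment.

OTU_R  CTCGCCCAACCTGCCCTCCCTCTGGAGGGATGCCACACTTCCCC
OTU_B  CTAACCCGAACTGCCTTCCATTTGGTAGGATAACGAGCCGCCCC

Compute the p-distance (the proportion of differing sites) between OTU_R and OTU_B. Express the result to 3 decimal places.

The sequences differ at positions 3 (C/A), 4 (G/A), 8 (A/G), 10 (C/A), 16 (C/T), 20 (C/A), 22 (C/T), 26 (A/T), 27 (G/A), 32 (G/A), 33 (C/A), 35 (A/G), 36 (C/A), 37 (A/G), 39 (T/C), 40 (T/G).
There are 16 differences over 44 sites, so p = 16/44 = 0.364.

0.364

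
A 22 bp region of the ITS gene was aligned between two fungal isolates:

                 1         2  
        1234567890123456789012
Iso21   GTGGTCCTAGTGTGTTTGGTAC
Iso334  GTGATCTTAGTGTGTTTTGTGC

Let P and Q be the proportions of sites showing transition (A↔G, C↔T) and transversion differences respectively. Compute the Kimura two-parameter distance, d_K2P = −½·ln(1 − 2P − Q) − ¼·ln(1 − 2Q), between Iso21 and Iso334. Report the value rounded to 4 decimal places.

Differing sites — 4:G/A (Ti); 7:C/T (Ti); 18:G/T (Tv); 21:A/G (Ti).
Of the 4 differences, 3 transitions and 1 transversion over 22 sites: P = 3/22 = 0.136364, Q = 1/22 = 0.045455.
d = −0.5·ln(0.681817) − 0.25·ln(0.909090) = −0.5·(-0.382994) − 0.25·(-0.095311) = 0.2153.

0.2153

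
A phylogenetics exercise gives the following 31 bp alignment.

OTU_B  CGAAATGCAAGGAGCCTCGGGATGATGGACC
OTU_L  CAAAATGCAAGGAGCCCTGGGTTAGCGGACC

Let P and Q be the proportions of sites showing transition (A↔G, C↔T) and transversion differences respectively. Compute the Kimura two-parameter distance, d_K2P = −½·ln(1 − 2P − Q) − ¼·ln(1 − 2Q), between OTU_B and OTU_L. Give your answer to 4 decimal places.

The sequences differ at positions 2 (G/A, transition), 17 (T/C, transition), 18 (C/T, transition), 22 (A/T, transversion), 24 (G/A, transition), 25 (A/G, transition), 26 (T/C, transition).
Of the 7 differences, 6 transitions and 1 transversion over 31 sites: P = 6/31 = 0.193548, Q = 1/31 = 0.032258.
d = −0.5·ln(0.580646) − 0.25·ln(0.935484) = −0.5·(-0.543614) − 0.25·(-0.066691) = 0.2885.

0.2885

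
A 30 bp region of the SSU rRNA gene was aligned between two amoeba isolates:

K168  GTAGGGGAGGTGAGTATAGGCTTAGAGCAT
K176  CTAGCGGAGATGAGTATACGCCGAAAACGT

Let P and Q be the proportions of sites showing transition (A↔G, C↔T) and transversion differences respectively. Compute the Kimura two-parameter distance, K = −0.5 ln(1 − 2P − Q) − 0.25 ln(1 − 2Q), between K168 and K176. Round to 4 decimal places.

0.3918

Differing sites — 1:G/C (Tv); 5:G/C (Tv); 10:G/A (Ti); 19:G/C (Tv); 22:T/C (Ti); 23:T/G (Tv); 25:G/A (Ti); 27:G/A (Ti); 29:A/G (Ti).
Of the 9 differences, 5 transitions and 4 transversions over 30 sites: P = 5/30 = 0.166667, Q = 4/30 = 0.133333.
d = −0.5·ln(0.533333) − 0.25·ln(0.733334) = −0.5·(-0.628609) − 0.25·(-0.310154) = 0.3918.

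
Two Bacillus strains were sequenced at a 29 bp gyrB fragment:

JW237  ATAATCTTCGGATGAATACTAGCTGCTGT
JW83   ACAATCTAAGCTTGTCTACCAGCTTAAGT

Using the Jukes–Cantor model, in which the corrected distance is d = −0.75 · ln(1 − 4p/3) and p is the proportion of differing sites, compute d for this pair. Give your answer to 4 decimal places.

0.5285

Differing sites — 2:T/C; 8:T/A; 9:C/A; 11:G/C; 12:A/T; 15:A/T; 16:A/C; 20:T/C; 25:G/T; 26:C/A; 27:T/A.
p = 11/29 = 0.379310.
d = −0.75 · ln(1 − (4/3)·0.379310) = −0.75 · ln(0.494253) = −0.75 · (-0.704708) = 0.5285.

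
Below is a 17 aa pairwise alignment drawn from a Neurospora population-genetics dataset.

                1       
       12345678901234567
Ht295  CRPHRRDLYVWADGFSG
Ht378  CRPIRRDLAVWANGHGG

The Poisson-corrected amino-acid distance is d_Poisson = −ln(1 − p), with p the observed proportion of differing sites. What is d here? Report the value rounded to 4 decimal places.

0.3483

Mismatches occur at site 4 (H↔I), site 9 (Y↔A), site 13 (D↔N), site 15 (F↔H), site 16 (S↔G).
p = 5/17 = 0.294118.
d = −ln(1 − 0.294118) = −ln(0.705882) = 0.3483.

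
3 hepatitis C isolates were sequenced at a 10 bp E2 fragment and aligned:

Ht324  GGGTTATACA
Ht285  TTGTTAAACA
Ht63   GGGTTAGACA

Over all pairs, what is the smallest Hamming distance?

1

Pairwise Hamming distances:
  Ht324 vs Ht285: 3
  Ht324 vs Ht63: 1
  Ht285 vs Ht63: 3
The smallest is 1, between Ht324 and Ht63.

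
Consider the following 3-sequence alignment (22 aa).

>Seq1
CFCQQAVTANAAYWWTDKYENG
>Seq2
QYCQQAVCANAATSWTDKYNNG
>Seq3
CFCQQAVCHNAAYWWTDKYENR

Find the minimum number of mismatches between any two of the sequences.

3

Pairwise Hamming distances:
  Seq1 vs Seq2: 6
  Seq1 vs Seq3: 3
  Seq2 vs Seq3: 7
The smallest is 3, between Seq1 and Seq3.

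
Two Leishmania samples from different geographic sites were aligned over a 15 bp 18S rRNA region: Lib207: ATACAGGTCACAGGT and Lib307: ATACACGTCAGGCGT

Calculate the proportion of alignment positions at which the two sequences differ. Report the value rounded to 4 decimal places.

The sequences differ at positions 6 (G/C), 11 (C/G), 12 (A/G), 13 (G/C).
There are 4 differences over 15 sites, so p = 4/15 = 0.2667.

0.2667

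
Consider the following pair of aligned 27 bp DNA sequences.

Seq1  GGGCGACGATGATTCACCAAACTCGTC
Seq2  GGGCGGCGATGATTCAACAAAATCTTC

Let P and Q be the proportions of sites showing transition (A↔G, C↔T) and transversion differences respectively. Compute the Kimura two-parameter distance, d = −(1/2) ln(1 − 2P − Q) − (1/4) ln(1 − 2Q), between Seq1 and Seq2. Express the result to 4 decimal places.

Mismatches occur at site 6 (A↔G, transition), site 17 (C↔A, transversion), site 22 (C↔A, transversion), site 25 (G↔T, transversion).
Of the 4 differences, 1 transition and 3 transversions over 27 sites: P = 1/27 = 0.037037, Q = 3/27 = 0.111111.
d = −0.5·ln(0.814815) − 0.25·ln(0.777778) = −0.5·(-0.204794) − 0.25·(-0.251314) = 0.1652.

0.1652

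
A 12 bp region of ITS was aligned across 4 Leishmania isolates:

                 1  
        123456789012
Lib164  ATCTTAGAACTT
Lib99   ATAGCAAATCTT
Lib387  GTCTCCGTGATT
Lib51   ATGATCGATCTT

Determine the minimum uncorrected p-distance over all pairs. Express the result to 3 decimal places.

0.333

Pairwise Hamming distances:
  Lib164 vs Lib99: 5
  Lib164 vs Lib387: 6
  Lib164 vs Lib51: 4
  Lib99 vs Lib387: 8
  Lib99 vs Lib51: 5
  Lib387 vs Lib51: 7
The smallest is 4 mismatches, between Lib164 and Lib51; p = 4/12 = 0.333.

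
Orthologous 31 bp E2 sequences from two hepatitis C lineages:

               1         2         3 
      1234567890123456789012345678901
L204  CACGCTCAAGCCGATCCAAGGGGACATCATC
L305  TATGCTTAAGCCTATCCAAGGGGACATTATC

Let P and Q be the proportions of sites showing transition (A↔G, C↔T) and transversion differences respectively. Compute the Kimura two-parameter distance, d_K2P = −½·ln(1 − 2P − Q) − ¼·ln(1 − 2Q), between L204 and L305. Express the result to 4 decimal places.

0.1881

Differing sites — 1:C/T (Ti); 3:C/T (Ti); 7:C/T (Ti); 13:G/T (Tv); 28:C/T (Ti).
Of the 5 differences, 4 transitions and 1 transversion over 31 sites: P = 4/31 = 0.129032, Q = 1/31 = 0.032258.
d = −0.5·ln(0.709678) − 0.25·ln(0.935484) = −0.5·(-0.342944) − 0.25·(-0.066691) = 0.1881.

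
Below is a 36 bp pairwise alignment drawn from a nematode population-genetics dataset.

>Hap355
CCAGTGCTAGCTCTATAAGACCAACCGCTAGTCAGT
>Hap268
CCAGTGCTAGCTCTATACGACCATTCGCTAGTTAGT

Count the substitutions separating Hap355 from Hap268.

4

Mismatches occur at site 18 (A/C), site 24 (A/T), site 25 (C/T), site 33 (C/T).
That gives 4 mismatches out of 36 aligned sites, so the Hamming distance is 4.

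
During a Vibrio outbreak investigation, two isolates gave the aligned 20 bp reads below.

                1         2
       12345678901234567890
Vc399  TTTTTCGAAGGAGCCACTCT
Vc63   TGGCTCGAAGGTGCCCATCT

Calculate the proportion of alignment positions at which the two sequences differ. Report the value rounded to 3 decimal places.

Mismatches occur at site 2 (T↔G), site 3 (T↔G), site 4 (T↔C), site 12 (A↔T), site 16 (A↔C), site 17 (C↔A).
There are 6 differences over 20 sites, so p = 6/20 = 0.300.

0.300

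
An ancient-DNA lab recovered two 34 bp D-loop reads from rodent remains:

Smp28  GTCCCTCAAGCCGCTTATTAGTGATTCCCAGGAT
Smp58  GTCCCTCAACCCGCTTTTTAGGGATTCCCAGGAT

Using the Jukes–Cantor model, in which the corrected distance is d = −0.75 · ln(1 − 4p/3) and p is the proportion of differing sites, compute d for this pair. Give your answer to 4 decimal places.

0.0939

The sequences differ at positions 10 (G/C), 17 (A/T), 22 (T/G).
p = 3/34 = 0.088235.
d = −0.75 · ln(1 − (4/3)·0.088235) = −0.75 · ln(0.882353) = −0.75 · (-0.125163) = 0.0939.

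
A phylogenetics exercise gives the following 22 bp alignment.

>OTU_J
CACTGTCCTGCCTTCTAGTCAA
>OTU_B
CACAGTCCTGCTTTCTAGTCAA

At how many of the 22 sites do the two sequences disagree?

2

Mismatches occur at site 4 (T→A), site 12 (C→T).
That gives 2 mismatches out of 22 aligned sites, so the Hamming distance is 2.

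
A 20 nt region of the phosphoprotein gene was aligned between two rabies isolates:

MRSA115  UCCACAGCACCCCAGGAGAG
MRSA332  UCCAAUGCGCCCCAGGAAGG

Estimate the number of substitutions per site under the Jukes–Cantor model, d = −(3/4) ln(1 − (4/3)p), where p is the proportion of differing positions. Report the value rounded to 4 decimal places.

The sequences differ at positions 5 (C/A), 6 (A/U), 9 (A/G), 18 (G/A), 19 (A/G).
p = 5/20 = 0.250000.
d = −0.75 · ln(1 − (4/3)·0.250000) = −0.75 · ln(0.666667) = −0.75 · (-0.405465) = 0.3041.

0.3041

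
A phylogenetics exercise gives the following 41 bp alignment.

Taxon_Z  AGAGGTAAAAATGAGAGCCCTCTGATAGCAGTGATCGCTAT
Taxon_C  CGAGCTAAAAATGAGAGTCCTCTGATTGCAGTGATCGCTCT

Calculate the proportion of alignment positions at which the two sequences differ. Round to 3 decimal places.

Mismatches occur at site 1 (A→C), site 5 (G→C), site 18 (C→T), site 27 (A→T), site 40 (A→C).
There are 5 differences over 41 sites, so p = 5/41 = 0.122.

0.122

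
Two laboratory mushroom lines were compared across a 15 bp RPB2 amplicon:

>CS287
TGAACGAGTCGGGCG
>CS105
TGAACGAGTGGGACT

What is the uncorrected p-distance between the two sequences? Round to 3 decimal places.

Differing sites — 10:C/G; 13:G/A; 15:G/T.
There are 3 differences over 15 sites, so p = 3/15 = 0.200.

0.200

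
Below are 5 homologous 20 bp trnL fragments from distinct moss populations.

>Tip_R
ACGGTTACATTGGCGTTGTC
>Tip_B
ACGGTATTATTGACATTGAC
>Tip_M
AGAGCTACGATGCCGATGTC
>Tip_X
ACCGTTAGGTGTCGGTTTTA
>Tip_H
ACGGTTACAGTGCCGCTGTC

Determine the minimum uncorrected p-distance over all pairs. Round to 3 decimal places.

Pairwise Hamming distances:
  Tip_R vs Tip_B: 6
  Tip_R vs Tip_M: 7
  Tip_R vs Tip_X: 9
  Tip_R vs Tip_H: 3
  Tip_B vs Tip_M: 12
  Tip_B vs Tip_X: 13
  Tip_B vs Tip_H: 8
  Tip_M vs Tip_X: 11
  Tip_M vs Tip_H: 6
  Tip_X vs Tip_H: 10
The smallest is 3 mismatches, between Tip_R and Tip_H; p = 3/20 = 0.150.

0.150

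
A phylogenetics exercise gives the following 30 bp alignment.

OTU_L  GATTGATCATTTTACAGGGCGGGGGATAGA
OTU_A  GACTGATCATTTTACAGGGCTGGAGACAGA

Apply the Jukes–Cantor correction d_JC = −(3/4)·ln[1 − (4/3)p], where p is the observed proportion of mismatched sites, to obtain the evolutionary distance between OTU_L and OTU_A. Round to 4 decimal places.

The sequences differ at positions 3 (T/C), 21 (G/T), 24 (G/A), 27 (T/C).
p = 4/30 = 0.133333.
d = −0.75 · ln(1 − (4/3)·0.133333) = −0.75 · ln(0.822223) = −0.75 · (-0.195744) = 0.1468.

0.1468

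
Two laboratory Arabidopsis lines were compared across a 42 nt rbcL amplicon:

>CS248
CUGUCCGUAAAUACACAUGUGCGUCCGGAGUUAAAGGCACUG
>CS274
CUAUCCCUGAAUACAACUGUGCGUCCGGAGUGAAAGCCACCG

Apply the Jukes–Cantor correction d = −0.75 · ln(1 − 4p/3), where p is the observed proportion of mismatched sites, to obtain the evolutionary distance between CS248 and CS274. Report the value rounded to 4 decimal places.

0.2197

The sequences differ at positions 3 (G/A), 7 (G/C), 9 (A/G), 16 (C/A), 17 (A/C), 32 (U/G), 37 (G/C), 41 (U/C).
p = 8/42 = 0.190476.
d = −0.75 · ln(1 − (4/3)·0.190476) = −0.75 · ln(0.746032) = −0.75 · (-0.292987) = 0.2197.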